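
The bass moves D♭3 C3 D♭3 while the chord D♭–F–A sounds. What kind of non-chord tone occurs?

C3 is a neighbor tone.

The harmony at that moment is D♭ augmented triad (D♭, F, A); C3 is not a chord tone.
It is approached by step down from D♭3 and left by step up to D♭3.
Step away and step back to the same note — a neighbor tone (lower neighbor).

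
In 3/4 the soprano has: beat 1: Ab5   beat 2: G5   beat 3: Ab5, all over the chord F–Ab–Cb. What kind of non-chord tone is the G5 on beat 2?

The harmony at that moment is F diminished triad (F, Ab, Cb); G5 is not a chord tone.
It is approached by step down from Ab5 and left by step up to Ab5.
Step away and step back to the same note — a neighbor tone (lower neighbor).

Lower neighbor tone.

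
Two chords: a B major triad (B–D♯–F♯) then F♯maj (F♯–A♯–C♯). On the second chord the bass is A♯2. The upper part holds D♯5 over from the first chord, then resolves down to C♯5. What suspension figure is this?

At the second chord the bass is A♯2. The suspended D♯5 lies a fourth above the bass; after resolving down by step to C♯5, the interval above the bass becomes a third.
Suspension figures are named by those two intervals: 4–3.

4–3 suspension.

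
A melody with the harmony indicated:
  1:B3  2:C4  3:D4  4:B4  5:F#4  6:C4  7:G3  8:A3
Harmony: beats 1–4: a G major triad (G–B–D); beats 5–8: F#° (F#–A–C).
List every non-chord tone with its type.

C4 (beat 2) — passing tone; G3 (beat 7) — appoggiatura.

The harmony at that moment is G major triad (G, B, D); C4 is not a chord tone.
It is approached by step up from B3 and left by step up to D4.
Step in, step out in the same direction — a passing tone.
The harmony at that moment is F# diminished triad (F#, A, C); G3 is not a chord tone.
It is approached by leap down from C4 and left by step up to A3.
Leap in, step out — an appoggiatura.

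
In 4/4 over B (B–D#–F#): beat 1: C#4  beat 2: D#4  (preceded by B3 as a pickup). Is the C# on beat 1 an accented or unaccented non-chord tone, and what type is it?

The harmony at that moment is B major triad (B, D#, F#); C#4 is not a chord tone.
It is approached by step up from B3 and left by step up to D#4.
Step in, step out in the same direction — a passing tone.
It falls on the downbeat, so it is accented.

Accented passing tone.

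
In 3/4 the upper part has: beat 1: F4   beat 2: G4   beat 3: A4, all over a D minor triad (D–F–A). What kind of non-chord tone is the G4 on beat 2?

The harmony at that moment is D minor triad (D, F, A); G4 is not a chord tone.
It is approached by step up from F4 and left by step up to A4.
Step in, step out in the same direction — a passing tone.

Passing tone.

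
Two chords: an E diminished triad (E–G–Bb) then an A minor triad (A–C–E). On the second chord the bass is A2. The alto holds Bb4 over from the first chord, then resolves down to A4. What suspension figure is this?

9–8 suspension.

At the second chord the bass is A2. The suspended Bb4 lies a ninth above the bass; after resolving down by step to A4, the interval above the bass becomes an octave.
Suspension figures are named by those two intervals: 9–8.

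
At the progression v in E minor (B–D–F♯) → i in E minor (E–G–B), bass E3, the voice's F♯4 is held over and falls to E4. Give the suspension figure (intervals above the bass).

At the second chord the bass is E3. The suspended F♯4 lies a ninth above the bass; after resolving down by step to E4, the interval above the bass becomes an octave.
Suspension figures are named by those two intervals: 9–8.

9–8 suspension.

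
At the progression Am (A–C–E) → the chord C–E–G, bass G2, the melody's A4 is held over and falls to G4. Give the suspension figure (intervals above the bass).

9–8 suspension.

At the second chord the bass is G2. The suspended A4 lies a ninth above the bass; after resolving down by step to G4, the interval above the bass becomes an octave.
Suspension figures are named by those two intervals: 9–8.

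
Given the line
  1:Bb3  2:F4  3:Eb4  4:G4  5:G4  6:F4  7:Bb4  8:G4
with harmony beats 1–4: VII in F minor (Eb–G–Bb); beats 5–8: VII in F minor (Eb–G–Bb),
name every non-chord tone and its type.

F4 (beat 2) — appoggiatura; F4 (beat 6) — escape tone.

The harmony at that moment is Eb major triad (Eb, G, Bb); F4 is not a chord tone.
It is approached by leap up from Bb3 and left by step down to Eb4.
Leap in, step out — an appoggiatura.
The harmony at that moment is Eb major triad (Eb, G, Bb); F4 is not a chord tone.
It is approached by step down from G4 and left by leap up to Bb4.
Step in, leap out — an escape tone.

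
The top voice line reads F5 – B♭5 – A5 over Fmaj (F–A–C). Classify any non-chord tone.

The harmony at that moment is F major triad (F, A, C); B♭5 is not a chord tone.
It is approached by leap up from F5 and left by step down to A5.
Leap in, step out — an appoggiatura.

B♭5 is an appoggiatura.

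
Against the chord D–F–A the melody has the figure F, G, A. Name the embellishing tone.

The harmony at that moment is D minor triad (D, F, A); G is not a chord tone.
It is approached by step up from F and left by step up to A.
Step in, step out in the same direction — a passing tone.

G is a passing tone.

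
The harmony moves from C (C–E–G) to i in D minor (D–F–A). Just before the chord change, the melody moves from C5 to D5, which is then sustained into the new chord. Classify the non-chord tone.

The harmony at that moment is C major triad (C, E, G); D5 is not a chord tone.
It is approached by step up from C5 and then sustained as the same pitch into the next harmony.
Arriving early and becoming a chord tone when the harmony changes — an anticipation.

D5 is an anticipation.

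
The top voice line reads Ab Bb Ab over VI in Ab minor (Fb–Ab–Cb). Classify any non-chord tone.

Bb is a neighbor tone.

The harmony at that moment is Fb major triad (Fb, Ab, Cb); Bb is not a chord tone.
It is approached by step up from Ab and left by step down to Ab.
Step away and step back to the same note — a neighbor tone (upper neighbor).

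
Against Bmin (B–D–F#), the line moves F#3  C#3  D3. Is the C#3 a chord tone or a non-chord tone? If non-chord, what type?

Non-chord tone — an appoggiatura.

The harmony at that moment is B minor triad (B, D, F#); C#3 is not a chord tone.
It is approached by leap down from F#3 and left by step up to D3.
Leap in, step out — an appoggiatura.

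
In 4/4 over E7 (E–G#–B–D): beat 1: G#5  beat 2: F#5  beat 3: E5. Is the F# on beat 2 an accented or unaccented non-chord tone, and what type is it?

The harmony at that moment is E dominant seventh chord (E, G#, B, D); F#5 is not a chord tone.
It is approached by step down from G#5 and left by step down to E5.
Step in, step out in the same direction — a passing tone.
It falls on a weak beat, so it is unaccented.

Unaccented passing tone.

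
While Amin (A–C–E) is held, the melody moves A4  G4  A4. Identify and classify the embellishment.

G4 is a neighbor tone.

The harmony at that moment is A minor triad (A, C, E); G4 is not a chord tone.
It is approached by step down from A4 and left by step up to A4.
Step away and step back to the same note — a neighbor tone (lower neighbor).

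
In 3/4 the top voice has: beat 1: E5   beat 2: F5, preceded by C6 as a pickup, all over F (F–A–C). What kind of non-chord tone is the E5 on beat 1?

The harmony at that moment is F major triad (F, A, C); E5 is not a chord tone.
It is approached by leap down from C6 and left by step up to F5.
Leap in, step out, metrically accented — an appoggiatura.

Appoggiatura.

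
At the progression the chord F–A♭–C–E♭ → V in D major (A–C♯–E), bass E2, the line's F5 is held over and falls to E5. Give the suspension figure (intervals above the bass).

At the second chord the bass is E2. The suspended F5 lies a ninth above the bass; after resolving down by step to E5, the interval above the bass becomes an octave.
Suspension figures are named by those two intervals: 9–8.

9–8 suspension.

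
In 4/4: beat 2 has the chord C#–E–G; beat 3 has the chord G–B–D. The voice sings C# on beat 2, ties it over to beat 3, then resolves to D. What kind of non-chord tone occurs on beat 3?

Retardation.

The harmony at that moment is G major triad (G, B, D); C# is not a chord tone.
It is held over (the same pitch as the preceding C#) and left by step up to D.
Held over from the previous chord and resolving up by step — a retardation.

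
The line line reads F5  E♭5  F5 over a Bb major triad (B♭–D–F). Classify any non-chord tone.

E♭5 is a neighbor tone.

The harmony at that moment is B♭ major triad (B♭, D, F); E♭5 is not a chord tone.
It is approached by step down from F5 and left by step up to F5.
Step away and step back to the same note — a neighbor tone (lower neighbor).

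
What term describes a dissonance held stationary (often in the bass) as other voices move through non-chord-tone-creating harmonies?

Pedal tone.

Approach: none. Departure: none — a single pitch is sustained while the chords change around it, passing through harmonies that do not contain it.
No melodic motion at all; the dissonance is created entirely by the moving harmonies against the stationary note — a pedal tone (pedal point).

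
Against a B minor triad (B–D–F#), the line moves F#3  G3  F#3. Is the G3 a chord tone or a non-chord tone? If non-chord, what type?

Non-chord tone — a neighbor tone.

The harmony at that moment is B minor triad (B, D, F#); G3 is not a chord tone.
It is approached by step up from F#3 and left by step down to F#3.
Step away and step back to the same note — a neighbor tone (upper neighbor).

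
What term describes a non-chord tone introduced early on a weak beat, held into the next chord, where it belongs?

Anticipation.

Approach: ahead of the chord change (typically by step), so it is dissonant against the current harmony. Departure: none — the same pitch is restated or held and is a chord tone of the new harmony.
Dissonant first, consonant once the harmony catches up: the note simply arrives early — an anticipation. (The reverse timing, consonant first and dissonant after the change, would be a suspension or retardation.)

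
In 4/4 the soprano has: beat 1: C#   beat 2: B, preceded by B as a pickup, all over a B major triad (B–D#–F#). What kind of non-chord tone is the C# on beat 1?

Upper neighbor tone.

The harmony at that moment is B major triad (B, D#, F#); C# is not a chord tone.
It is approached by step up from B and left by step down to B.
Step away and step back to the same note — a neighbor tone (upper neighbor).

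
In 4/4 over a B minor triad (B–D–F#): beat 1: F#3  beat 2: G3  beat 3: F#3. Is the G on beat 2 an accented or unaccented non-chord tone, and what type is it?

Unaccented neighbor tone.

The harmony at that moment is B minor triad (B, D, F#); G3 is not a chord tone.
It is approached by step up from F#3 and left by step down to F#3.
Step away and step back to the same note — a neighbor tone (upper neighbor).
It falls on a weak beat, so it is unaccented.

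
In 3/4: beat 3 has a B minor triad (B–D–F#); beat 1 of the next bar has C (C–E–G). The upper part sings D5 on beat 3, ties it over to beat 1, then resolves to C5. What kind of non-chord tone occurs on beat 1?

Suspension.

The harmony at that moment is C major triad (C, E, G); D5 is not a chord tone.
It is held over (the same pitch as the preceding D5) and left by step down to C5.
Held over from the previous chord and resolving down by step — a suspension.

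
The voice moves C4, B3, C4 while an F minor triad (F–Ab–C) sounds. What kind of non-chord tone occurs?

The harmony at that moment is F minor triad (F, Ab, C); B3 is not a chord tone.
It is approached by step down from C4 and left by step up to C4.
Step away and step back to the same note — a neighbor tone (lower neighbor).

B3 is a neighbor tone.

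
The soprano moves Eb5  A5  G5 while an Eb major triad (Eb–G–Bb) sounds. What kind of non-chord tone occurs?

A5 is an appoggiatura.

The harmony at that moment is Eb major triad (Eb, G, Bb); A5 is not a chord tone.
It is approached by leap up from Eb5 and left by step down to G5.
Leap in, step out — an appoggiatura.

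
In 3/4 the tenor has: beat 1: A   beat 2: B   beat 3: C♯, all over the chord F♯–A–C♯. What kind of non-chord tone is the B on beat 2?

The harmony at that moment is F♯ minor triad (F♯, A, C♯); B is not a chord tone.
It is approached by step up from A and left by step up to C♯.
Step in, step out in the same direction — a passing tone.

Passing tone.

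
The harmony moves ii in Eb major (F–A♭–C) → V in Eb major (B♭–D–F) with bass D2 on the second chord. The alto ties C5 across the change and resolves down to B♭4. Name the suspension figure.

At the second chord the bass is D2. The suspended C5 lies a seventh above the bass; after resolving down by step to B♭4, the interval above the bass becomes a sixth.
Suspension figures are named by those two intervals: 7–6.

7–6 suspension.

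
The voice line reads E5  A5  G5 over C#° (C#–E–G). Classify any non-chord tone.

A5 is an appoggiatura.

The harmony at that moment is C# diminished triad (C#, E, G); A5 is not a chord tone.
It is approached by leap up from E5 and left by step down to G5.
Leap in, step out — an appoggiatura.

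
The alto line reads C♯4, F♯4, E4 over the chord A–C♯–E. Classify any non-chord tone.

The harmony at that moment is A major triad (A, C♯, E); F♯4 is not a chord tone.
It is approached by leap up from C♯4 and left by step down to E4.
Leap in, step out — an appoggiatura.

F♯4 is an appoggiatura.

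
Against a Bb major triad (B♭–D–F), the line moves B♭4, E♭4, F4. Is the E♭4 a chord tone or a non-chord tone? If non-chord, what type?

Non-chord tone — an appoggiatura.

The harmony at that moment is B♭ major triad (B♭, D, F); E♭4 is not a chord tone.
It is approached by leap down from B♭4 and left by step up to F4.
Leap in, step out — an appoggiatura.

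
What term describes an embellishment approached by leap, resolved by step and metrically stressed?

Approach: by leap. Departure: by step. Metric position: strong.
Leap in, step out, in a metrically strong position — an appoggiatura. (It is the mirror image of the escape tone, which steps in and leaps out from a weak position.)

Appoggiatura.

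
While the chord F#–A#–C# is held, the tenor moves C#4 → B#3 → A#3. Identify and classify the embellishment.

The harmony at that moment is F# major triad (F#, A#, C#); B#3 is not a chord tone.
It is approached by step down from C#4 and left by step down to A#3.
Step in, step out in the same direction — a passing tone.

B#3 is a passing tone.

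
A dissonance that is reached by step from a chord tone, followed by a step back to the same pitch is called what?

Approach: by step. Departure: by step in the opposite direction, back to the starting pitch.
Stepwise on both sides but reversing to return to the same chord tone — a neighbor tone. (Had it continued onward in the same direction it would be a passing tone instead.)

Neighbor tone.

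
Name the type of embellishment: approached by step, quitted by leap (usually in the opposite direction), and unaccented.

Approach: by step. Departure: by leap. Metric position: weak.
Step in, leap out, from a weak position — an escape tone (échappée). (It is the mirror image of the appoggiatura, which leaps in and steps out on a strong beat.)

Escape tone.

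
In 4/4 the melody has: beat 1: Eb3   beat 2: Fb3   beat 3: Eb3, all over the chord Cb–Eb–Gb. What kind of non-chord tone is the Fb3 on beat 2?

The harmony at that moment is Cb major triad (Cb, Eb, Gb); Fb3 is not a chord tone.
It is approached by step up from Eb3 and left by step down to Eb3.
Step away and step back to the same note — a neighbor tone (upper neighbor).

Upper neighbor tone.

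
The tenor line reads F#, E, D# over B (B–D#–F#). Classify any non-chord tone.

The harmony at that moment is B major triad (B, D#, F#); E is not a chord tone.
It is approached by step down from F# and left by step down to D#.
Step in, step out in the same direction — a passing tone.

E is a passing tone.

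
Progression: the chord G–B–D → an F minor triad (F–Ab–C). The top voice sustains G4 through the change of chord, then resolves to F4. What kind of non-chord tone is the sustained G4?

The harmony at that moment is F minor triad (F, Ab, C); G4 is not a chord tone.
It is held over (the same pitch as the preceding G4) and left by step down to F4.
Held over from the previous chord and resolving down by step — a suspension.

G4 is a suspension.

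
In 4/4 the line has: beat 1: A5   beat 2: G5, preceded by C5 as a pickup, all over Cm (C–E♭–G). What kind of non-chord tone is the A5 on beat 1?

The harmony at that moment is C minor triad (C, E♭, G); A5 is not a chord tone.
It is approached by leap up from C5 and left by step down to G5.
Leap in, step out, metrically accented — an appoggiatura.

Appoggiatura.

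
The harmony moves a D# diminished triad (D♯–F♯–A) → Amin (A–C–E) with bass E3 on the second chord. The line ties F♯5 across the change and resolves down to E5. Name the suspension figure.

9–8 suspension.

At the second chord the bass is E3. The suspended F♯5 lies a ninth above the bass; after resolving down by step to E5, the interval above the bass becomes an octave.
Suspension figures are named by those two intervals: 9–8.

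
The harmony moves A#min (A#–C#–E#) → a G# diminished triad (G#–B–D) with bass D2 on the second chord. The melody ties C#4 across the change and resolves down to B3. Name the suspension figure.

At the second chord the bass is D2. The suspended C#4 lies a seventh above the bass; after resolving down by step to B3, the interval above the bass becomes a sixth.
Suspension figures are named by those two intervals: 7–6.

7–6 suspension.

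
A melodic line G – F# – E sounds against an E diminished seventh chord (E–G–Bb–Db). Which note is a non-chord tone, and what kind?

F# is a passing tone.

The harmony at that moment is E diminished seventh chord (E, G, Bb, Db); F# is not a chord tone.
It is approached by step down from G and left by step down to E.
Step in, step out in the same direction — a passing tone.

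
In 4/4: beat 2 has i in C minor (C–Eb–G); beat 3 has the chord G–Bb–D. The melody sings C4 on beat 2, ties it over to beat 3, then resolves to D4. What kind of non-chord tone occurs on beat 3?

Retardation.

The harmony at that moment is G minor triad (G, Bb, D); C4 is not a chord tone.
It is held over (the same pitch as the preceding C4) and left by step up to D4.
Held over from the previous chord and resolving up by step — a retardation.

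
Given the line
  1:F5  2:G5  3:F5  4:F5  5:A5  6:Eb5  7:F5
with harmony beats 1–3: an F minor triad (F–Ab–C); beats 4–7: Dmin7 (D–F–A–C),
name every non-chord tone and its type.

G5 (beat 2) — neighbor tone; Eb5 (beat 6) — appoggiatura.

The harmony at that moment is F minor triad (F, Ab, C); G5 is not a chord tone.
It is approached by step up from F5 and left by step down to F5.
Step away and step back to the same note — a neighbor tone (upper neighbor).
The harmony at that moment is D minor seventh chord (D, F, A, C); Eb5 is not a chord tone.
It is approached by leap down from A5 and left by step up to F5.
Leap in, step out — an appoggiatura.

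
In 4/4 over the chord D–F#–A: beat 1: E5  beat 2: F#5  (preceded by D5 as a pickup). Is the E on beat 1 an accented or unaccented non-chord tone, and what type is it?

Accented passing tone.

The harmony at that moment is D major triad (D, F#, A); E5 is not a chord tone.
It is approached by step up from D5 and left by step up to F#5.
Step in, step out in the same direction — a passing tone.
It falls on the downbeat, so it is accented.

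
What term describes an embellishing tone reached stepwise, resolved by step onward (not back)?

Passing tone.

Approach: by step. Departure: by step, continuing in the same direction.
Stepwise on both sides with no change of direction means the note fills in the space between two different chord tones — a passing tone. (Had it turned back to its starting note it would be a neighbor tone instead.)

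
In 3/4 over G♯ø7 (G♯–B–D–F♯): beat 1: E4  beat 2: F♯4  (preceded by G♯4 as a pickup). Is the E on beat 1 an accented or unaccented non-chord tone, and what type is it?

Accented appoggiatura.

The harmony at that moment is G♯ half-diminished seventh chord (G♯, B, D, F♯); E4 is not a chord tone.
It is approached by leap down from G♯4 and left by step up to F♯4.
Leap in, step out — an appoggiatura.
It falls on the downbeat, so it is accented.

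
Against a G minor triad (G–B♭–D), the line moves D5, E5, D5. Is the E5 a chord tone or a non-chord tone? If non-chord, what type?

The harmony at that moment is G minor triad (G, B♭, D); E5 is not a chord tone.
It is approached by step up from D5 and left by step down to D5.
Step away and step back to the same note — a neighbor tone (upper neighbor).

Non-chord tone — a neighbor tone.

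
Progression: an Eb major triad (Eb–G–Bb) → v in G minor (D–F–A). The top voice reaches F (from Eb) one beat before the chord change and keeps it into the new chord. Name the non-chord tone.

F is an anticipation.

The harmony at that moment is Eb major triad (Eb, G, Bb); F is not a chord tone.
It is approached by step up from Eb and then sustained as the same pitch into the next harmony.
Arriving early and becoming a chord tone when the harmony changes — an anticipation.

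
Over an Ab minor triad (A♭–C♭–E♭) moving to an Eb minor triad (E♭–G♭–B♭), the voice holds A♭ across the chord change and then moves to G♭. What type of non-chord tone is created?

The harmony at that moment is E♭ minor triad (E♭, G♭, B♭); A♭ is not a chord tone.
It is held over (the same pitch as the preceding A♭) and left by step down to G♭.
Held over from the previous chord and resolving down by step — a suspension.

A♭ is a suspension.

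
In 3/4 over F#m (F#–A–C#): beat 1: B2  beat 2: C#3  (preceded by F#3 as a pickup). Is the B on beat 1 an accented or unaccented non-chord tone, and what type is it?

The harmony at that moment is F# minor triad (F#, A, C#); B2 is not a chord tone.
It is approached by leap down from F#3 and left by step up to C#3.
Leap in, step out — an appoggiatura.
It falls on the downbeat, so it is accented.

Accented appoggiatura.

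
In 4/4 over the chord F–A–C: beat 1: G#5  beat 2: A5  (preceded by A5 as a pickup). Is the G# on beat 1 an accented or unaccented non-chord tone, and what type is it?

Accented neighbor tone.

The harmony at that moment is F major triad (F, A, C); G#5 is not a chord tone.
It is approached by step down from A5 and left by step up to A5.
Step away and step back to the same note — a neighbor tone (lower neighbor).
It falls on the downbeat, so it is accented.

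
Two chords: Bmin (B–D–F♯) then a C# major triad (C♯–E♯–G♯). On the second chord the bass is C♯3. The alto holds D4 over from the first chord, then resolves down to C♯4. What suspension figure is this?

At the second chord the bass is C♯3. The suspended D4 lies a ninth above the bass; after resolving down by step to C♯4, the interval above the bass becomes an octave.
Suspension figures are named by those two intervals: 9–8.

9–8 suspension.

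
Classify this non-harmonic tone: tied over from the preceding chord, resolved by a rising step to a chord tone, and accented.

Retardation.

Approach: by preparation — the pitch is first a chord tone, then held (tied or repeated) while the harmony changes under it. Departure: up by step. Metric position: strong.
A prepared dissonance that resolves upward by step — a retardation. (The same figure resolving downward would be a suspension.)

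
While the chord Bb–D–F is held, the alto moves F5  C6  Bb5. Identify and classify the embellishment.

C6 is an appoggiatura.

The harmony at that moment is Bb major triad (Bb, D, F); C6 is not a chord tone.
It is approached by leap up from F5 and left by step down to Bb5.
Leap in, step out — an appoggiatura.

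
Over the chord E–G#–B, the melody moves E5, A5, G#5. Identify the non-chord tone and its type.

A5 is an appoggiatura.

The harmony at that moment is E major triad (E, G#, B); A5 is not a chord tone.
It is approached by leap up from E5 and left by step down to G#5.
Leap in, step out — an appoggiatura.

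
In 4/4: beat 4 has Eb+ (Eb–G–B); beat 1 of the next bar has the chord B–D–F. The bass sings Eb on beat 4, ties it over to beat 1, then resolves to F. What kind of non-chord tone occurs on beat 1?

The harmony at that moment is B diminished triad (B, D, F); Eb is not a chord tone.
It is held over (the same pitch as the preceding Eb) and left by step up to F.
Held over from the previous chord and resolving up by step — a retardation.

Retardation.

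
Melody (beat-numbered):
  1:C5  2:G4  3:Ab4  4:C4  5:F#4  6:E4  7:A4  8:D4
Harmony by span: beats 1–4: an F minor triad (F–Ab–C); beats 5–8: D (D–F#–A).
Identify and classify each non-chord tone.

The harmony at that moment is F minor triad (F, Ab, C); G4 is not a chord tone.
It is approached by leap down from C5 and left by step up to Ab4.
Leap in, step out — an appoggiatura.
The harmony at that moment is D major triad (D, F#, A); E4 is not a chord tone.
It is approached by step down from F#4 and left by leap up to A4.
Step in, leap out — an escape tone.

G4 (beat 2) — appoggiatura; E4 (beat 6) — escape tone.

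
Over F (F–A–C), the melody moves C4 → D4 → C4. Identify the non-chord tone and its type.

D4 is a neighbor tone.

The harmony at that moment is F major triad (F, A, C); D4 is not a chord tone.
It is approached by step up from C4 and left by step down to C4.
Step away and step back to the same note — a neighbor tone (upper neighbor).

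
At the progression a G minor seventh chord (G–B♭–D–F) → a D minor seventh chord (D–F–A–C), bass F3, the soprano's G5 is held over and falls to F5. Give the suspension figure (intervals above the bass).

9–8 suspension.

At the second chord the bass is F3. The suspended G5 lies a ninth above the bass; after resolving down by step to F5, the interval above the bass becomes an octave.
Suspension figures are named by those two intervals: 9–8.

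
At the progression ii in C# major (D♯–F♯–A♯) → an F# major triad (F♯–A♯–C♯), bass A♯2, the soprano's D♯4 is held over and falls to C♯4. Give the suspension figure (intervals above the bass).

4–3 suspension.

At the second chord the bass is A♯2. The suspended D♯4 lies a fourth above the bass; after resolving down by step to C♯4, the interval above the bass becomes a third.
Suspension figures are named by those two intervals: 4–3.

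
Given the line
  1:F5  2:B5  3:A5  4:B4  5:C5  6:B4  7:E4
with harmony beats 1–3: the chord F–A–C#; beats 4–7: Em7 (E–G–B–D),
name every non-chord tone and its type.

The harmony at that moment is F augmented triad (F, A, C#); B5 is not a chord tone.
It is approached by leap up from F5 and left by step down to A5.
Leap in, step out — an appoggiatura.
The harmony at that moment is E minor seventh chord (E, G, B, D); C5 is not a chord tone.
It is approached by step up from B4 and left by step down to B4.
Step away and step back to the same note — a neighbor tone (upper neighbor).

B5 (beat 2) — appoggiatura; C5 (beat 5) — neighbor tone.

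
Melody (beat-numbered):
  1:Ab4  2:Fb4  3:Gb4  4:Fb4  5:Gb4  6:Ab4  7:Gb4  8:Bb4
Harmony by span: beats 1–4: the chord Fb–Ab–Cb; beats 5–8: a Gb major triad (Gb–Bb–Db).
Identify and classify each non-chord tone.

The harmony at that moment is Fb major triad (Fb, Ab, Cb); Gb4 is not a chord tone.
It is approached by step up from Fb4 and left by step down to Fb4.
Step away and step back to the same note — a neighbor tone (upper neighbor).
The harmony at that moment is Gb major triad (Gb, Bb, Db); Ab4 is not a chord tone.
It is approached by step up from Gb4 and left by step down to Gb4.
Step away and step back to the same note — a neighbor tone (upper neighbor).

Gb4 (beat 3) — neighbor tone; Ab4 (beat 6) — neighbor tone.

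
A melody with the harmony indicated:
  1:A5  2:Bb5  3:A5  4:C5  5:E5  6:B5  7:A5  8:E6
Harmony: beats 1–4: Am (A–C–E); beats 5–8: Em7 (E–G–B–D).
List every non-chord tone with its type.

Bb5 (beat 2) — neighbor tone; A5 (beat 7) — escape tone.

The harmony at that moment is A minor triad (A, C, E); Bb5 is not a chord tone.
It is approached by step up from A5 and left by step down to A5.
Step away and step back to the same note — a neighbor tone (upper neighbor).
The harmony at that moment is E minor seventh chord (E, G, B, D); A5 is not a chord tone.
It is approached by step down from B5 and left by leap up to E6.
Step in, leap out — an escape tone.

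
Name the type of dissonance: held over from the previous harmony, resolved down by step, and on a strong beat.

Approach: by preparation — the pitch is first a chord tone, then held (tied or repeated) while the harmony changes under it. Departure: down by step. Metric position: strong.
A prepared dissonance that resolves downward by step — a suspension. (The same figure resolving upward would be a retardation.)

Suspension.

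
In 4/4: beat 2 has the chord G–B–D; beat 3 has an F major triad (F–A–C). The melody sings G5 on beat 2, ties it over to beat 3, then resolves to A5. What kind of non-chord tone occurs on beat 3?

The harmony at that moment is F major triad (F, A, C); G5 is not a chord tone.
It is held over (the same pitch as the preceding G5) and left by step up to A5.
Held over from the previous chord and resolving up by step — a retardation.

Retardation.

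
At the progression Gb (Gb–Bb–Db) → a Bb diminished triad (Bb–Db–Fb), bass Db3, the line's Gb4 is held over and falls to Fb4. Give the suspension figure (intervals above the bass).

At the second chord the bass is Db3. The suspended Gb4 lies a fourth above the bass; after resolving down by step to Fb4, the interval above the bass becomes a third.
Suspension figures are named by those two intervals: 4–3.

4–3 suspension.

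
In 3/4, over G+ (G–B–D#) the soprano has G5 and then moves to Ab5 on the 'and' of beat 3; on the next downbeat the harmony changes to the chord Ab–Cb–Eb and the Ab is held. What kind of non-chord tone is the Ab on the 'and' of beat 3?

The harmony at that moment is G augmented triad (G, B, D#); Ab5 is not a chord tone.
It is approached by step up from G5 and then sustained as the same pitch into the next harmony.
Arriving early and becoming a chord tone when the harmony changes — an anticipation.

Anticipation.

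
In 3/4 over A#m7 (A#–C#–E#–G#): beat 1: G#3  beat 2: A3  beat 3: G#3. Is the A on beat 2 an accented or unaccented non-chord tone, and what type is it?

Unaccented neighbor tone.

The harmony at that moment is A# minor seventh chord (A#, C#, E#, G#); A3 is not a chord tone.
It is approached by step up from G#3 and left by step down to G#3.
Step away and step back to the same note — a neighbor tone (upper neighbor).
It falls on a weak beat, so it is unaccented.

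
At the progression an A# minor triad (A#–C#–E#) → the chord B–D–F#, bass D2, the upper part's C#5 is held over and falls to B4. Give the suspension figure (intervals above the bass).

At the second chord the bass is D2. The suspended C#5 lies a seventh above the bass; after resolving down by step to B4, the interval above the bass becomes a sixth.
Suspension figures are named by those two intervals: 7–6.

7–6 suspension.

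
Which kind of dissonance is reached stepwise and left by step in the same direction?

Approach: by step. Departure: by step, continuing in the same direction.
Stepwise on both sides with no change of direction means the note fills in the space between two different chord tones — a passing tone. (Had it turned back to its starting note it would be a neighbor tone instead.)

Passing tone.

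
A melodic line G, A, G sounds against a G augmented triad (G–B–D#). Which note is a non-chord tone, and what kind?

A is a neighbor tone.

The harmony at that moment is G augmented triad (G, B, D#); A is not a chord tone.
It is approached by step up from G and left by step down to G.
Step away and step back to the same note — a neighbor tone (upper neighbor).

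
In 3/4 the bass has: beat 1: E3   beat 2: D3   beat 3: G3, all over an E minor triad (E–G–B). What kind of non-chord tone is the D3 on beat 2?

The harmony at that moment is E minor triad (E, G, B); D3 is not a chord tone.
It is approached by step down from E3 and left by leap up to G3.
Step in, leap out, on a weak beat — an escape tone.

Escape tone.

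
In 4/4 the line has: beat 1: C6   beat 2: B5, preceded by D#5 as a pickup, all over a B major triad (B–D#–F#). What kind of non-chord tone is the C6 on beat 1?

Appoggiatura.

The harmony at that moment is B major triad (B, D#, F#); C6 is not a chord tone.
It is approached by leap up from D#5 and left by step down to B5.
Leap in, step out, metrically accented — an appoggiatura.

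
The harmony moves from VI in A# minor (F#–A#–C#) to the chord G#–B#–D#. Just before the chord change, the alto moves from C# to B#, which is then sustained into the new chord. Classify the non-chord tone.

B# is an anticipation.

The harmony at that moment is F# major triad (F#, A#, C#); B# is not a chord tone.
It is approached by step down from C# and then sustained as the same pitch into the next harmony.
Arriving early and becoming a chord tone when the harmony changes — an anticipation.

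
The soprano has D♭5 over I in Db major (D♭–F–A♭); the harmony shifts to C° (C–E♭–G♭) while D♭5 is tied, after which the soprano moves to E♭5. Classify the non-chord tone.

D♭5 is a retardation.

The harmony at that moment is C diminished triad (C, E♭, G♭); D♭5 is not a chord tone.
It is held over (the same pitch as the preceding D♭5) and left by step up to E♭5.
Held over from the previous chord and resolving up by step — a retardation.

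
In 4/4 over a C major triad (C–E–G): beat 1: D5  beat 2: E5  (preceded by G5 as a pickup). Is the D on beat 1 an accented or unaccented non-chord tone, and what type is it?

Accented appoggiatura.

The harmony at that moment is C major triad (C, E, G); D5 is not a chord tone.
It is approached by leap down from G5 and left by step up to E5.
Leap in, step out — an appoggiatura.
It falls on the downbeat, so it is accented.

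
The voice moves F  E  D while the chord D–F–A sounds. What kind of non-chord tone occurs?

E is a passing tone.

The harmony at that moment is D minor triad (D, F, A); E is not a chord tone.
It is approached by step down from F and left by step down to D.
Step in, step out in the same direction — a passing tone.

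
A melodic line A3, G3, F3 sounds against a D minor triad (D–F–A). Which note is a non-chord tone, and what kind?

G3 is a passing tone.

The harmony at that moment is D minor triad (D, F, A); G3 is not a chord tone.
It is approached by step down from A3 and left by step down to F3.
Step in, step out in the same direction — a passing tone.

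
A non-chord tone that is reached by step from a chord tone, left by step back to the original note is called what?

Neighbor tone.

Approach: by step. Departure: by step in the opposite direction, back to the starting pitch.
Stepwise on both sides but reversing to return to the same chord tone — a neighbor tone. (Had it continued onward in the same direction it would be a passing tone instead.)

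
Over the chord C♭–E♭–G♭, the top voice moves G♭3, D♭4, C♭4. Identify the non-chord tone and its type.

D♭4 is an appoggiatura.

The harmony at that moment is C♭ major triad (C♭, E♭, G♭); D♭4 is not a chord tone.
It is approached by leap up from G♭3 and left by step down to C♭4.
Leap in, step out — an appoggiatura.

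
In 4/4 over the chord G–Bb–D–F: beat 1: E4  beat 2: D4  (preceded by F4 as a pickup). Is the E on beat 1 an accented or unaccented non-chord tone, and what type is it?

The harmony at that moment is G minor seventh chord (G, Bb, D, F); E4 is not a chord tone.
It is approached by step down from F4 and left by step down to D4.
Step in, step out in the same direction — a passing tone.
It falls on the downbeat, so it is accented.

Accented passing tone.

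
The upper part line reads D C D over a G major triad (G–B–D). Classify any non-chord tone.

The harmony at that moment is G major triad (G, B, D); C is not a chord tone.
It is approached by step down from D and left by step up to D.
Step away and step back to the same note — a neighbor tone (lower neighbor).

C is a neighbor tone.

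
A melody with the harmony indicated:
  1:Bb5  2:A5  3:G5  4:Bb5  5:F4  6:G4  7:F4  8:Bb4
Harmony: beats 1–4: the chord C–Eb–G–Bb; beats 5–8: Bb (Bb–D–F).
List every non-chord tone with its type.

The harmony at that moment is C minor seventh chord (C, Eb, G, Bb); A5 is not a chord tone.
It is approached by step down from Bb5 and left by step down to G5.
Step in, step out in the same direction — a passing tone.
The harmony at that moment is Bb major triad (Bb, D, F); G4 is not a chord tone.
It is approached by step up from F4 and left by step down to F4.
Step away and step back to the same note — a neighbor tone (upper neighbor).

A5 (beat 2) — passing tone; G4 (beat 6) — neighbor tone.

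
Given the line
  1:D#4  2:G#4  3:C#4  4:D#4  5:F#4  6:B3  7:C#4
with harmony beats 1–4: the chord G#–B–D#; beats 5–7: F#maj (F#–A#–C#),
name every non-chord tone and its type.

The harmony at that moment is G# minor triad (G#, B, D#); C#4 is not a chord tone.
It is approached by leap down from G#4 and left by step up to D#4.
Leap in, step out — an appoggiatura.
The harmony at that moment is F# major triad (F#, A#, C#); B3 is not a chord tone.
It is approached by leap down from F#4 and left by step up to C#4.
Leap in, step out — an appoggiatura.

C#4 (beat 3) — appoggiatura; B3 (beat 6) — appoggiatura.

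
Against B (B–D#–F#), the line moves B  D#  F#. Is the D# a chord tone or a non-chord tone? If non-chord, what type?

B major triad contains B, D#, F#; D# is the third, so it is a chord tone.

Chord tone (the third of B major triad).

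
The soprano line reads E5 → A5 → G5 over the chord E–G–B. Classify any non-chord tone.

The harmony at that moment is E minor triad (E, G, B); A5 is not a chord tone.
It is approached by leap up from E5 and left by step down to G5.
Leap in, step out — an appoggiatura.

A5 is an appoggiatura.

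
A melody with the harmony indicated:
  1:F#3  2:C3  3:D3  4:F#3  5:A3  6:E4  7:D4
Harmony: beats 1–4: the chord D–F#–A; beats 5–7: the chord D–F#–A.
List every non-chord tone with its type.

The harmony at that moment is D major triad (D, F#, A); C3 is not a chord tone.
It is approached by leap down from F#3 and left by step up to D3.
Leap in, step out — an appoggiatura.
The harmony at that moment is D major triad (D, F#, A); E4 is not a chord tone.
It is approached by leap up from A3 and left by step down to D4.
Leap in, step out — an appoggiatura.

C3 (beat 2) — appoggiatura; E4 (beat 6) — appoggiatura.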